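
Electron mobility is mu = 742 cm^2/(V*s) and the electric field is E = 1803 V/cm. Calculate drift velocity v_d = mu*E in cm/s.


Step 1: v_d = mu * E
Step 2: v_d = 742 * 1803 = 1337826
Step 3: v_d = 1.34e+06 cm/s

1.34e+06


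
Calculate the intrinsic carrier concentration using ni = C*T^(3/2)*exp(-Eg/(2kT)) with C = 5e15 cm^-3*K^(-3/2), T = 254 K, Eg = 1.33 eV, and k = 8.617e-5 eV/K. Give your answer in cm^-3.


Step 1: Compute kT = 8.617e-5 * 254 = 0.02188718 eV
Step 2: Exponent = -Eg/(2kT) = -1.33/(2*0.02188718) = -30.38308
Step 3: T^(3/2) = 254^1.5 = 4048.09
Step 4: ni = 5e15 * 4048.09 * exp(-30.38308) = 1.29e+06 cm^-3

1.29e+06


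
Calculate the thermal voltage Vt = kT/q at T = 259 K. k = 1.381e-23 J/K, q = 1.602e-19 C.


Step 1: kT = 1.381e-23 * 259 = 3.57679e-21 J
Step 2: Vt = kT/q = 3.57679e-21 / 1.602e-19
Step 3: Vt = 0.02233 V

0.02233


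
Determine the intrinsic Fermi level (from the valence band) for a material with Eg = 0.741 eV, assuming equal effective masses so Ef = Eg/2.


Step 1: For an intrinsic semiconductor, the Fermi level sits at midgap.
Step 2: Ef = Eg / 2 = 0.741 / 2 = 0.3705 eV

0.3705


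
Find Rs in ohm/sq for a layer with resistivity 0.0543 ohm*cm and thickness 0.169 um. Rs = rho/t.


Step 1: Convert thickness to cm: t = 0.169 um = 1.6900e-05 cm
Step 2: Rs = rho / t = 0.0543 / 1.6900e-05
Step 3: Rs = 3213.0 ohm/sq

3213.0


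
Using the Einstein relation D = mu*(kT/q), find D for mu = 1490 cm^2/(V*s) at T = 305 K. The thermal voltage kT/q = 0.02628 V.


Step 1: D = mu * (kT/q)
Step 2: D = 1490 * 0.02628
Step 3: D = 39.16 cm^2/s

39.16


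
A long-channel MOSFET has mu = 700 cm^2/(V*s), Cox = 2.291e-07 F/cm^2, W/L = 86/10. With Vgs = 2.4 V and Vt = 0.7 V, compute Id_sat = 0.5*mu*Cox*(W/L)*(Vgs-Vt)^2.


Step 1: Overdrive voltage Vov = Vgs - Vt = 2.4 - 0.7 = 1.7 V
Step 2: W/L = 86/10 = 8.6
Step 3: Id = 0.5 * 700 * 2.291e-07 * 8.6 * 1.7^2
Step 4: Id = 1.99e-03 A

1.99e-03


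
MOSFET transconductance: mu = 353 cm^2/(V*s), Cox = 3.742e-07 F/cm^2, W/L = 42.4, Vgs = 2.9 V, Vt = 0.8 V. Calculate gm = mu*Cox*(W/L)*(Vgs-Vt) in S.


Step 1: Vov = Vgs - Vt = 2.9 - 0.8 = 2.1 V
Step 2: gm = mu * Cox * (W/L) * Vov
Step 3: gm = 353 * 3.742e-07 * 42.4 * 2.1 = 1.18e-02 S

1.18e-02


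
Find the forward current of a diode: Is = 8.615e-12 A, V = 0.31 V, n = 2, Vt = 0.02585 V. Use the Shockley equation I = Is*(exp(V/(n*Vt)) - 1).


Step 1: V/(n*Vt) = 0.31/(2*0.02585) = 5.9961
Step 2: exp(5.9961) = 4.0186e+02
Step 3: I = 8.615e-12 * (4.0186e+02 - 1) = 3.45e-09 A

3.45e-09


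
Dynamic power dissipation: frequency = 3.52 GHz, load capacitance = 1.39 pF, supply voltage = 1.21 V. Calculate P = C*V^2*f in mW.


Step 1: V^2 = 1.21^2 = 1.4641 V^2
Step 2: P = C*V^2*f = 1.39e-12 F * 1.4641 * 3.52e9 Hz
Step 3: P = 7.16354848e-03 W
Step 4: P = 7.164 mW

7.164


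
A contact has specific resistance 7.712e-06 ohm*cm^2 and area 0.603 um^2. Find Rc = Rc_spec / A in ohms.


Step 1: Convert area to cm^2: 0.603 um^2 = 6.0300e-09 cm^2
Step 2: Rc = Rc_spec / A = 7.712e-06 / 6.0300e-09
Step 3: Rc = 1.28e+03 ohms

1.28e+03


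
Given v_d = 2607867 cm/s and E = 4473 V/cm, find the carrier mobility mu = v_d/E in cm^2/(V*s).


Step 1: mu = v_d / E
Step 2: mu = 2607867 / 4473
Step 3: mu = 583.02 cm^2/(V*s)

583.02


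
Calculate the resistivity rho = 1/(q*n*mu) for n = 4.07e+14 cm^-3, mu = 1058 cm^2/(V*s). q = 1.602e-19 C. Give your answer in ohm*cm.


Step 1: sigma = q * n * mu = 1.602e-19 * 4.07e+14 * 1058 = 6.89831e-02 S/cm
Step 2: rho = 1 / sigma = 1 / 6.89831e-02 = 14.5 ohm*cm

14.5


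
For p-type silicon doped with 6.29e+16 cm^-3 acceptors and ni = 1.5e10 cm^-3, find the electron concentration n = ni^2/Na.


Step 1: Majority hole concentration p ≈ Na = 6.29e+16 cm^-3
Step 2: n = ni^2 / Na = (1.5e10)^2 / 6.29e+16
Step 3: n = 3.58e+03 cm^-3

3.58e+03


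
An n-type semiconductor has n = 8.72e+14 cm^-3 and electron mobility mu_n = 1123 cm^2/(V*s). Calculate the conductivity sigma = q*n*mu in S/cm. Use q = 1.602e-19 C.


Step 1: sigma = q * n * mu
Step 2: sigma = 1.602e-19 * 8.72e+14 * 1123
Step 3: sigma = 1.569e-01 S/cm

1.569e-01


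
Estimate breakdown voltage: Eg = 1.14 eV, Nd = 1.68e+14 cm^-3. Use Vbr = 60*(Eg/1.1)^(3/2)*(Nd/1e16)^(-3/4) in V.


Step 1: Eg/1.1 = 1.14/1.1 = 1.036364
Step 2: (Eg/1.1)^1.5 = 1.036364^1.5 = 1.055039
Step 3: (Nd/1e16)^(-0.75) = (0.0168)^(-0.75) = 21.429796
Step 4: Vbr = 60 * 1.055039 * 21.429796 = 1356.6 V

1356.6


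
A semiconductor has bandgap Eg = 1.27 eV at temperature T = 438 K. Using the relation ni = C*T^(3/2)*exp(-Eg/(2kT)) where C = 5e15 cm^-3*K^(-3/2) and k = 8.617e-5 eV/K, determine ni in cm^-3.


Step 1: Compute kT = 8.617e-5 * 438 = 0.03774246 eV
Step 2: Exponent = -Eg/(2kT) = -1.27/(2*0.03774246) = -16.82455
Step 3: T^(3/2) = 438^1.5 = 9166.66
Step 4: ni = 5e15 * 9166.66 * exp(-16.82455) = 2.26e+12 cm^-3

2.26e+12


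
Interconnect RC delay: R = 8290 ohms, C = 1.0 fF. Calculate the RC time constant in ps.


Step 1: tau = R * C
Step 2: tau = 8290 * 1.0 fF = 8290 * 1.0e-15 F
Step 3: tau = 8.29e-12 s = 8.29 ps

8.29


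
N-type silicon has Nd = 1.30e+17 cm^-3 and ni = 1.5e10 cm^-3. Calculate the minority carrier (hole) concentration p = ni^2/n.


Step 1: Since Nd >> ni, n ≈ Nd = 1.30e+17 cm^-3
Step 2: p = ni^2 / n = (1.5e10)^2 / 1.30e+17
Step 3: p = 2.25e20 / 1.30e+17 = 1.73e+03 cm^-3

1.73e+03


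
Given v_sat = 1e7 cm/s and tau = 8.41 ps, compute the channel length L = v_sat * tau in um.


Step 1: tau in seconds = 8.41 ps * 1e-12 = 8.4100e-12 s
Step 2: L = v_sat * tau = 1e7 * 8.4100e-12 = 8.4100e-05 cm
Step 3: L in um = 8.4100e-05 * 1e4 = 0.841 um

0.841


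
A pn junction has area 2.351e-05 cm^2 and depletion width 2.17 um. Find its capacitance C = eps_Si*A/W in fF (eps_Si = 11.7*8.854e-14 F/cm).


Step 1: eps_Si = 11.7 * 8.854e-14 = 1.035918e-12 F/cm
Step 2: W in cm = 2.17 * 1e-4 = 2.17e-04 cm
Step 3: C = 1.035918e-12 * 2.351e-05 / 2.17e-04 = 1.122324e-13 F
Step 4: C = 112.23 fF

112.23


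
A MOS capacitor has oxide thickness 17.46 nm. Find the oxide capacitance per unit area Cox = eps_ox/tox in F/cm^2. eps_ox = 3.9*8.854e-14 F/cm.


Step 1: eps_ox = 3.9 * 8.854e-14 = 3.45306e-13 F/cm
Step 2: tox in cm = 17.46 nm * 1e-7 = 1.7460e-06 cm
Step 3: Cox = 3.45306e-13 / 1.7460e-06 = 1.98e-07 F/cm^2

1.98e-07


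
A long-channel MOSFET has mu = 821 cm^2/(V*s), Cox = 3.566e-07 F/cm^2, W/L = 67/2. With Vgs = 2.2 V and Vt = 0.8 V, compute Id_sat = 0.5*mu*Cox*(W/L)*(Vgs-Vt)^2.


Step 1: Overdrive voltage Vov = Vgs - Vt = 2.2 - 0.8 = 1.4 V
Step 2: W/L = 67/2 = 33.5
Step 3: Id = 0.5 * 821 * 3.566e-07 * 33.5 * 1.4^2
Step 4: Id = 9.61e-03 A

9.61e-03


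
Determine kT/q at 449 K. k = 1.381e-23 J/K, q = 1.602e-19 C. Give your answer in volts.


Step 1: kT = 1.381e-23 * 449 = 6.20069e-21 J
Step 2: Vt = kT/q = 6.20069e-21 / 1.602e-19
Step 3: Vt = 0.03871 V

0.03871


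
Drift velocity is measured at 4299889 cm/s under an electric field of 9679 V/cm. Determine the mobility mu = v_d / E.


Step 1: mu = v_d / E
Step 2: mu = 4299889 / 9679
Step 3: mu = 444.25 cm^2/(V*s)

444.25


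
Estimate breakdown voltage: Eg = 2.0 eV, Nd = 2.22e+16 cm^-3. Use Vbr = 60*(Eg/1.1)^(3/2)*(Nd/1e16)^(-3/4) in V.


Step 1: Eg/1.1 = 2.0/1.1 = 1.818182
Step 2: (Eg/1.1)^1.5 = 1.818182^1.5 = 2.451636
Step 3: (Nd/1e16)^(-0.75) = (2.22)^(-0.75) = 0.549839
Step 4: Vbr = 60 * 2.451636 * 0.549839 = 80.9 V

80.9


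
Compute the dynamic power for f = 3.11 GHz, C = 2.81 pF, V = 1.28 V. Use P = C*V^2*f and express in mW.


Step 1: V^2 = 1.28^2 = 1.6384 V^2
Step 2: P = C*V^2*f = 2.81e-12 F * 1.6384 * 3.11e9 Hz
Step 3: P = 1.431814144e-02 W
Step 4: P = 14.318 mW

14.318


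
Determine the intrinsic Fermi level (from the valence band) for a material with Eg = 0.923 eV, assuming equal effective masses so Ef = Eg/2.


Step 1: For an intrinsic semiconductor, the Fermi level sits at midgap.
Step 2: Ef = Eg / 2 = 0.923 / 2 = 0.4615 eV

0.4615


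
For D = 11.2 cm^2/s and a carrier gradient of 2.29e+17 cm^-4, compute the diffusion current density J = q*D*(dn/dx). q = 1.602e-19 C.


Step 1: J = q * D * (dn/dx)
Step 2: J = 1.602e-19 * 11.2 * 2.29e+17
Step 3: J = 4.11e-01 A/cm^2

4.11e-01


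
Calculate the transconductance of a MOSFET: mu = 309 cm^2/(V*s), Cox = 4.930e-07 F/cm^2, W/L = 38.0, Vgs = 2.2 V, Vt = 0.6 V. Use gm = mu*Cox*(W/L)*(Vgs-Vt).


Step 1: Vov = Vgs - Vt = 2.2 - 0.6 = 1.6 V
Step 2: gm = mu * Cox * (W/L) * Vov
Step 3: gm = 309 * 4.930e-07 * 38.0 * 1.6 = 9.26e-03 S

9.26e-03


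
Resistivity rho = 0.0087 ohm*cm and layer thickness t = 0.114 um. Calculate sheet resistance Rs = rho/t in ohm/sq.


Step 1: Convert thickness to cm: t = 0.114 um = 1.1400e-05 cm
Step 2: Rs = rho / t = 0.0087 / 1.1400e-05
Step 3: Rs = 763.2 ohm/sq

763.2


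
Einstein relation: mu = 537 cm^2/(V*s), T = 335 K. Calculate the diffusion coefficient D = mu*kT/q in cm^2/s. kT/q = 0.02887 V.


Step 1: D = mu * (kT/q)
Step 2: D = 537 * 0.02887
Step 3: D = 15.5 cm^2/s

15.5


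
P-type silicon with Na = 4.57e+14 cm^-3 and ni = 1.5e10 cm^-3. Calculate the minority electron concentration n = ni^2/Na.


Step 1: Majority hole concentration p ≈ Na = 4.57e+14 cm^-3
Step 2: n = ni^2 / Na = (1.5e10)^2 / 4.57e+14
Step 3: n = 4.92e+05 cm^-3

4.92e+05


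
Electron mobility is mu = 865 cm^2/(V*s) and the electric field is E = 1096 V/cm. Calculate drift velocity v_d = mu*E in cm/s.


Step 1: v_d = mu * E
Step 2: v_d = 865 * 1096 = 948040
Step 3: v_d = 9.48e+05 cm/s

9.48e+05


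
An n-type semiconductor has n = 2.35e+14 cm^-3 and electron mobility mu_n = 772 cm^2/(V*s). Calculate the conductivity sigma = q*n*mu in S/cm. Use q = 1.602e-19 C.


Step 1: sigma = q * n * mu
Step 2: sigma = 1.602e-19 * 2.35e+14 * 772
Step 3: sigma = 2.906e-02 S/cm

2.906e-02


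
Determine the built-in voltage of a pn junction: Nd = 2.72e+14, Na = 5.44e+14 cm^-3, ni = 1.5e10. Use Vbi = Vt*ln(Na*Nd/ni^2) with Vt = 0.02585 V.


Step 1: Compute Na*Nd/ni^2 = 5.44e+14 * 2.72e+14 / (1.5e10)^2 = 6.5764e+08
Step 2: ln(6.5764e+08) = 20.3042
Step 3: Vbi = 0.02585 * 20.3042 = 0.525 V

0.525


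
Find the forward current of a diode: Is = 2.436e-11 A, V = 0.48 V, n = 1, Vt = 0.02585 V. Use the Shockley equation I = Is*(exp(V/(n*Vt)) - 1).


Step 1: V/(n*Vt) = 0.48/(1*0.02585) = 18.5687
Step 2: exp(18.5687) = 1.1595e+08
Step 3: I = 2.436e-11 * (1.1595e+08 - 1) = 2.82e-03 A

2.82e-03


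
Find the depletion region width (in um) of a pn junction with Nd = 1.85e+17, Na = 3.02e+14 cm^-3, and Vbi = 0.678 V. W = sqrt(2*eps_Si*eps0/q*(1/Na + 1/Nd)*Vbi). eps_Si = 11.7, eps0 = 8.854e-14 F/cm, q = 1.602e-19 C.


Step 1: 1/Na + 1/Nd = 1/3.02e+14 + 1/1.85e+17 = 3.31666e-15
Step 2: 2*eps*eps0/q = 2*11.7*8.854e-14/1.602e-19 = 1.293281e+07
Step 3: W^2 = 1.293281e+07 * 3.31666e-15 * 0.678 = 2.90820e-08
Step 4: W = sqrt(2.90820e-08) = 1.705e-04 cm = 1.705 um

1.705


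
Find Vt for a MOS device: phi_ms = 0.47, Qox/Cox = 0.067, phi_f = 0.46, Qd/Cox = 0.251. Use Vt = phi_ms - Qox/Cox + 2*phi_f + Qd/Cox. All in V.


Step 1: Vt = phi_ms - Qox/Cox + 2*phi_f + Qd/Cox
Step 2: Vt = 0.47 - 0.067 + 2*0.46 + 0.251
Step 3: Vt = 0.47 - 0.067 + 0.92 + 0.251
Step 4: Vt = 1.574 V

1.574


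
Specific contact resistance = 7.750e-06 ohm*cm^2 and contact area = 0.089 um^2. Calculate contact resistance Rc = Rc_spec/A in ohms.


Step 1: Convert area to cm^2: 0.089 um^2 = 8.9000e-10 cm^2
Step 2: Rc = Rc_spec / A = 7.750e-06 / 8.9000e-10
Step 3: Rc = 8.71e+03 ohms

8.71e+03


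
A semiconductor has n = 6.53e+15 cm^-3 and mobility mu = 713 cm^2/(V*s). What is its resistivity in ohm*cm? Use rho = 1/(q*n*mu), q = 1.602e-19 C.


Step 1: sigma = q * n * mu = 1.602e-19 * 6.53e+15 * 713 = 7.45874e-01 S/cm
Step 2: rho = 1 / sigma = 1 / 7.45874e-01 = 1.341 ohm*cm

1.341


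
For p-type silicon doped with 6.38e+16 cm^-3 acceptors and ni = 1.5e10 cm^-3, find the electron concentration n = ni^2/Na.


Step 1: Majority hole concentration p ≈ Na = 6.38e+16 cm^-3
Step 2: n = ni^2 / Na = (1.5e10)^2 / 6.38e+16
Step 3: n = 3.53e+03 cm^-3

3.53e+03


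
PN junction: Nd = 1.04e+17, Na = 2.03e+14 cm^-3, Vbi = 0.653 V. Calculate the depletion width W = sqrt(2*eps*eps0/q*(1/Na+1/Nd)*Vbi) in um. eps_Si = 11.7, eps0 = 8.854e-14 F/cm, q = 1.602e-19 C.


Step 1: 1/Na + 1/Nd = 1/2.03e+14 + 1/1.04e+17 = 4.93572e-15
Step 2: 2*eps*eps0/q = 2*11.7*8.854e-14/1.602e-19 = 1.293281e+07
Step 3: W^2 = 1.293281e+07 * 4.93572e-15 * 0.653 = 4.16828e-08
Step 4: W = sqrt(4.16828e-08) = 2.042e-04 cm = 2.042 um

2.042


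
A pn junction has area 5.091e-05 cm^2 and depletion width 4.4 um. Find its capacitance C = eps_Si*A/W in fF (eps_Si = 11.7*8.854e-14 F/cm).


Step 1: eps_Si = 11.7 * 8.854e-14 = 1.035918e-12 F/cm
Step 2: W in cm = 4.4 * 1e-4 = 4.40e-04 cm
Step 3: C = 1.035918e-12 * 5.091e-05 / 4.40e-04 = 1.198604e-13 F
Step 4: C = 119.86 fF

119.86


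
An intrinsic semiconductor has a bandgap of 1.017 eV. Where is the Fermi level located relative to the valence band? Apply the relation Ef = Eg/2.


Step 1: For an intrinsic semiconductor, the Fermi level sits at midgap.
Step 2: Ef = Eg / 2 = 1.017 / 2 = 0.5085 eV

0.5085


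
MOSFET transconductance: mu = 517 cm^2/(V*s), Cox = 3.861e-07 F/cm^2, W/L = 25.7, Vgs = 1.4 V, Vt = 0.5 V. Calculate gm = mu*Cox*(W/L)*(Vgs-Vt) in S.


Step 1: Vov = Vgs - Vt = 1.4 - 0.5 = 0.9 V
Step 2: gm = mu * Cox * (W/L) * Vov
Step 3: gm = 517 * 3.861e-07 * 25.7 * 0.9 = 4.62e-03 S

4.62e-03


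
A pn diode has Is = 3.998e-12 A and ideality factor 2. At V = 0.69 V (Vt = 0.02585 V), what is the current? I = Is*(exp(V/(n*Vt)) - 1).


Step 1: V/(n*Vt) = 0.69/(2*0.02585) = 13.3462
Step 2: exp(13.3462) = 6.2543e+05
Step 3: I = 3.998e-12 * (6.2543e+05 - 1) = 2.50e-06 A

2.50e-06


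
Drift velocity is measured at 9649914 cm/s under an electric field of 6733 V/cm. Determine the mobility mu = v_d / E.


Step 1: mu = v_d / E
Step 2: mu = 9649914 / 6733
Step 3: mu = 1433.23 cm^2/(V*s)

1433.23


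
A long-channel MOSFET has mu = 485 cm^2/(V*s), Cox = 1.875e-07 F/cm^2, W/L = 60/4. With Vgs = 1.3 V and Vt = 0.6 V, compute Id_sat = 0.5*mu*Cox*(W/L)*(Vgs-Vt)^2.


Step 1: Overdrive voltage Vov = Vgs - Vt = 1.3 - 0.6 = 0.7 V
Step 2: W/L = 60/4 = 15
Step 3: Id = 0.5 * 485 * 1.875e-07 * 15 * 0.7^2
Step 4: Id = 3.34e-04 A

3.34e-04


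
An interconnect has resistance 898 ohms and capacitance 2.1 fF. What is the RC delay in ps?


Step 1: tau = R * C
Step 2: tau = 898 * 2.1 fF = 898 * 2.1e-15 F
Step 3: tau = 1.8858e-12 s = 1.8858 ps

1.8858


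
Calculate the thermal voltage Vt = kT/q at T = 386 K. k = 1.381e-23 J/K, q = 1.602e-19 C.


Step 1: kT = 1.381e-23 * 386 = 5.33066e-21 J
Step 2: Vt = kT/q = 5.33066e-21 / 1.602e-19
Step 3: Vt = 0.03328 V

0.03328


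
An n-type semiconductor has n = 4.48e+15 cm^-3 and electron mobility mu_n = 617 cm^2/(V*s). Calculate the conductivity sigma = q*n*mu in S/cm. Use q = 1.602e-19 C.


Step 1: sigma = q * n * mu
Step 2: sigma = 1.602e-19 * 4.48e+15 * 617
Step 3: sigma = 4.428e-01 S/cm

4.428e-01


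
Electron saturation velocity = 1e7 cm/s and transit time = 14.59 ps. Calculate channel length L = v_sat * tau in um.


Step 1: tau in seconds = 14.59 ps * 1e-12 = 1.4590e-11 s
Step 2: L = v_sat * tau = 1e7 * 1.4590e-11 = 1.4590e-04 cm
Step 3: L in um = 1.4590e-04 * 1e4 = 1.459 um

1.459


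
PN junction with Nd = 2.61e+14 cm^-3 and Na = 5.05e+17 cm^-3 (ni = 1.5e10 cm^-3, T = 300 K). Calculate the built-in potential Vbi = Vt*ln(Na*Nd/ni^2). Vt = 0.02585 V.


Step 1: Compute Na*Nd/ni^2 = 5.05e+17 * 2.61e+14 / (1.5e10)^2 = 5.8580e+11
Step 2: ln(5.8580e+11) = 27.0962
Step 3: Vbi = 0.02585 * 27.0962 = 0.7 V

0.7


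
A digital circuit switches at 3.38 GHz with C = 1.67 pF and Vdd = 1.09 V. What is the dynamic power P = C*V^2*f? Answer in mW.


Step 1: V^2 = 1.09^2 = 1.1881 V^2
Step 2: P = C*V^2*f = 1.67e-12 F * 1.1881 * 3.38e9 Hz
Step 3: P = 6.70634926e-03 W
Step 4: P = 6.706 mW

6.706


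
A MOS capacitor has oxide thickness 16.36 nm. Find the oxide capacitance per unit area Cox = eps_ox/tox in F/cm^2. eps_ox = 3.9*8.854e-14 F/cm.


Step 1: eps_ox = 3.9 * 8.854e-14 = 3.45306e-13 F/cm
Step 2: tox in cm = 16.36 nm * 1e-7 = 1.6360e-06 cm
Step 3: Cox = 3.45306e-13 / 1.6360e-06 = 2.11e-07 F/cm^2

2.11e-07


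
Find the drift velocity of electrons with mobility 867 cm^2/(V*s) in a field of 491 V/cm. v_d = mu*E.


Step 1: v_d = mu * E
Step 2: v_d = 867 * 491 = 425697
Step 3: v_d = 4.26e+05 cm/s

4.26e+05


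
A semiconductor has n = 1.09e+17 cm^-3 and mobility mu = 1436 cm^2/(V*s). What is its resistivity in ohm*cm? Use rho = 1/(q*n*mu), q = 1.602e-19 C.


Step 1: sigma = q * n * mu = 1.602e-19 * 1.09e+17 * 1436 = 2.50751e+01 S/cm
Step 2: rho = 1 / sigma = 1 / 2.50751e+01 = 0.03988 ohm*cm

0.03988


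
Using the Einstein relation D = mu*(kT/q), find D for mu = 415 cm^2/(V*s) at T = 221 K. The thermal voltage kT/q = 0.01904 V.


Step 1: D = mu * (kT/q)
Step 2: D = 415 * 0.01904
Step 3: D = 7.9 cm^2/s

7.9


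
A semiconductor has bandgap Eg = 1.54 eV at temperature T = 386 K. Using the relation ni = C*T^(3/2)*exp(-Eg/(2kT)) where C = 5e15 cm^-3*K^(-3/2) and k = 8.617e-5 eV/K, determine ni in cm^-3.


Step 1: Compute kT = 8.617e-5 * 386 = 0.03326162 eV
Step 2: Exponent = -Eg/(2kT) = -1.54/(2*0.03326162) = -23.14980
Step 3: T^(3/2) = 386^1.5 = 7583.70
Step 4: ni = 5e15 * 7583.70 * exp(-23.14980) = 3.35e+09 cm^-3

3.35e+09


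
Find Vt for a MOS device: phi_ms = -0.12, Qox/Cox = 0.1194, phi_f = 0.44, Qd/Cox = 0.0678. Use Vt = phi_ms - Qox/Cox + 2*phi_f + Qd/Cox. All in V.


Step 1: Vt = phi_ms - Qox/Cox + 2*phi_f + Qd/Cox
Step 2: Vt = -0.12 - 0.1194 + 2*0.44 + 0.0678
Step 3: Vt = -0.12 - 0.1194 + 0.88 + 0.0678
Step 4: Vt = 0.7084 V

0.7084


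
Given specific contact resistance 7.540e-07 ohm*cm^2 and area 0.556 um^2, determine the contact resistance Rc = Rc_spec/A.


Step 1: Convert area to cm^2: 0.556 um^2 = 5.5600e-09 cm^2
Step 2: Rc = Rc_spec / A = 7.540e-07 / 5.5600e-09
Step 3: Rc = 1.36e+02 ohms

1.36e+02


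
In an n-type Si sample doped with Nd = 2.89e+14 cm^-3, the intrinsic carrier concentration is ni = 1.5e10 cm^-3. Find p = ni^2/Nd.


Step 1: Since Nd >> ni, n ≈ Nd = 2.89e+14 cm^-3
Step 2: p = ni^2 / n = (1.5e10)^2 / 2.89e+14
Step 3: p = 2.25e20 / 2.89e+14 = 7.79e+05 cm^-3

7.79e+05


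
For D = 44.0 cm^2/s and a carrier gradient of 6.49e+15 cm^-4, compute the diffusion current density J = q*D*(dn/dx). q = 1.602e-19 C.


Step 1: J = q * D * (dn/dx)
Step 2: J = 1.602e-19 * 44.0 * 6.49e+15
Step 3: J = 4.57e-02 A/cm^2

4.57e-02


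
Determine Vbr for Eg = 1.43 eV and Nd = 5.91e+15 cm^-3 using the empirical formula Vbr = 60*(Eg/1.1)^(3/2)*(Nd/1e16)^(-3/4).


Step 1: Eg/1.1 = 1.43/1.1 = 1.300000
Step 2: (Eg/1.1)^1.5 = 1.300000^1.5 = 1.482228
Step 3: (Nd/1e16)^(-0.75) = (0.591)^(-0.75) = 1.483575
Step 4: Vbr = 60 * 1.482228 * 1.483575 = 131.9 V

131.9


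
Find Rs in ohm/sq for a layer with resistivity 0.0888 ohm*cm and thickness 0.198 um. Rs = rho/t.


Step 1: Convert thickness to cm: t = 0.198 um = 1.9800e-05 cm
Step 2: Rs = rho / t = 0.0888 / 1.9800e-05
Step 3: Rs = 4484.8 ohm/sq

4484.8


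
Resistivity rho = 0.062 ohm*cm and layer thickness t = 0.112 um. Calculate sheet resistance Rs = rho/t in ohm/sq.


Step 1: Convert thickness to cm: t = 0.112 um = 1.1200e-05 cm
Step 2: Rs = rho / t = 0.062 / 1.1200e-05
Step 3: Rs = 5535.7 ohm/sq

5535.7


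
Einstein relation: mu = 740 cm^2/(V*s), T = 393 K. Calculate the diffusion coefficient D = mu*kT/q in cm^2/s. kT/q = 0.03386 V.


Step 1: D = mu * (kT/q)
Step 2: D = 740 * 0.03386
Step 3: D = 25.06 cm^2/s

25.06


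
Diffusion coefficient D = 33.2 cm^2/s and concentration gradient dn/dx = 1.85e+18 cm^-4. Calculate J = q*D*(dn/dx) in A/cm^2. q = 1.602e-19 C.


Step 1: J = q * D * (dn/dx)
Step 2: J = 1.602e-19 * 33.2 * 1.85e+18
Step 3: J = 9.84e+00 A/cm^2

9.84e+00


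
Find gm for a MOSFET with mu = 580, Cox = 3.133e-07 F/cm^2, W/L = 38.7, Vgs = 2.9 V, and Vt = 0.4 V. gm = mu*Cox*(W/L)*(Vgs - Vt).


Step 1: Vov = Vgs - Vt = 2.9 - 0.4 = 2.5 V
Step 2: gm = mu * Cox * (W/L) * Vov
Step 3: gm = 580 * 3.133e-07 * 38.7 * 2.5 = 1.76e-02 S

1.76e-02


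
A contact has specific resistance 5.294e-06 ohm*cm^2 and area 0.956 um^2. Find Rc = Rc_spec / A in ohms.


Step 1: Convert area to cm^2: 0.956 um^2 = 9.5600e-09 cm^2
Step 2: Rc = Rc_spec / A = 5.294e-06 / 9.5600e-09
Step 3: Rc = 5.54e+02 ohms

5.54e+02


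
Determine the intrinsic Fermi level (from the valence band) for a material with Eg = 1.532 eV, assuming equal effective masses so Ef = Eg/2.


Step 1: For an intrinsic semiconductor, the Fermi level sits at midgap.
Step 2: Ef = Eg / 2 = 1.532 / 2 = 0.766 eV

0.766


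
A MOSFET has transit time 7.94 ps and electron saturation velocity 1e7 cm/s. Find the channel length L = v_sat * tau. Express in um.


Step 1: tau in seconds = 7.94 ps * 1e-12 = 7.9400e-12 s
Step 2: L = v_sat * tau = 1e7 * 7.9400e-12 = 7.9400e-05 cm
Step 3: L in um = 7.9400e-05 * 1e4 = 0.794 um

0.794


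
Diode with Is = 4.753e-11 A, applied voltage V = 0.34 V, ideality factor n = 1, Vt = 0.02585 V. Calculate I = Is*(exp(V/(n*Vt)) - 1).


Step 1: V/(n*Vt) = 0.34/(1*0.02585) = 13.1528
Step 2: exp(13.1528) = 5.1545e+05
Step 3: I = 4.753e-11 * (5.1545e+05 - 1) = 2.45e-05 A

2.45e-05


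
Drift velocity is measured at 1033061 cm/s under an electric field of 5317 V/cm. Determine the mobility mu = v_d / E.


Step 1: mu = v_d / E
Step 2: mu = 1033061 / 5317
Step 3: mu = 194.29 cm^2/(V*s)

194.29


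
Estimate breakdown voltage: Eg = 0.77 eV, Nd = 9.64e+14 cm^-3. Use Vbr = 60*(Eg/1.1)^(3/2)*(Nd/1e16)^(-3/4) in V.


Step 1: Eg/1.1 = 0.77/1.1 = 0.700000
Step 2: (Eg/1.1)^1.5 = 0.700000^1.5 = 0.585662
Step 3: (Nd/1e16)^(-0.75) = (0.0964)^(-0.75) = 5.780191
Step 4: Vbr = 60 * 0.585662 * 5.780191 = 203.1 V

203.1


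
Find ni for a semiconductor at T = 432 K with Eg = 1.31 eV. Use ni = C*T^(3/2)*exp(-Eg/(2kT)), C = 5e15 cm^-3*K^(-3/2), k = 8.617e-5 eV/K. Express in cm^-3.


Step 1: Compute kT = 8.617e-5 * 432 = 0.03722544 eV
Step 2: Exponent = -Eg/(2kT) = -1.31/(2*0.03722544) = -17.59549
Step 3: T^(3/2) = 432^1.5 = 8978.95
Step 4: ni = 5e15 * 8978.95 * exp(-17.59549) = 1.02e+12 cm^-3

1.02e+12


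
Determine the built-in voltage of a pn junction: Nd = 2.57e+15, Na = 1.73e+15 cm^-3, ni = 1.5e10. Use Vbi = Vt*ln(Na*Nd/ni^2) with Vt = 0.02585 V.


Step 1: Compute Na*Nd/ni^2 = 1.73e+15 * 2.57e+15 / (1.5e10)^2 = 1.9760e+10
Step 2: ln(1.9760e+10) = 23.7069
Step 3: Vbi = 0.02585 * 23.7069 = 0.613 V

0.613


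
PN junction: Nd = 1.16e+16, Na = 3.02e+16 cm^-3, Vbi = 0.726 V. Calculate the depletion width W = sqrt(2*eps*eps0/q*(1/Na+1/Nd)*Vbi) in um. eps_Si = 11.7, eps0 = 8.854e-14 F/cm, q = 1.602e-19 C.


Step 1: 1/Na + 1/Nd = 1/3.02e+16 + 1/1.16e+16 = 1.19319e-16
Step 2: 2*eps*eps0/q = 2*11.7*8.854e-14/1.602e-19 = 1.293281e+07
Step 3: W^2 = 1.293281e+07 * 1.19319e-16 * 0.726 = 1.12031e-09
Step 4: W = sqrt(1.12031e-09) = 3.347e-05 cm = 0.3347 um

0.3347


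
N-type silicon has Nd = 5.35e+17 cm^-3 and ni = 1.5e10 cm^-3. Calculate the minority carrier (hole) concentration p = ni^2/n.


Step 1: Since Nd >> ni, n ≈ Nd = 5.35e+17 cm^-3
Step 2: p = ni^2 / n = (1.5e10)^2 / 5.35e+17
Step 3: p = 2.25e20 / 5.35e+17 = 4.21e+02 cm^-3

4.21e+02


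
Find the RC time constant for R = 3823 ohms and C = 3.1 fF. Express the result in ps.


Step 1: tau = R * C
Step 2: tau = 3823 * 3.1 fF = 3823 * 3.1e-15 F
Step 3: tau = 1.18513e-11 s = 11.8513 ps

11.8513


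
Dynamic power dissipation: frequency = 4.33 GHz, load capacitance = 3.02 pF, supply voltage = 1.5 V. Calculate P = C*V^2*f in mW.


Step 1: V^2 = 1.5^2 = 2.25 V^2
Step 2: P = C*V^2*f = 3.02e-12 F * 2.25 * 4.33e9 Hz
Step 3: P = 2.942235e-02 W
Step 4: P = 29.422 mW

29.422


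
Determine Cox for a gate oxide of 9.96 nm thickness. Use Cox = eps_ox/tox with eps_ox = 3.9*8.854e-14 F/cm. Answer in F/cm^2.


Step 1: eps_ox = 3.9 * 8.854e-14 = 3.45306e-13 F/cm
Step 2: tox in cm = 9.96 nm * 1e-7 = 9.9600e-07 cm
Step 3: Cox = 3.45306e-13 / 9.9600e-07 = 3.47e-07 F/cm^2

3.47e-07


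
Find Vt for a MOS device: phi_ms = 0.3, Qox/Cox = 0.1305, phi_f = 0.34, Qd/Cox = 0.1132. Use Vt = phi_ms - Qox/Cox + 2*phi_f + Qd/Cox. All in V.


Step 1: Vt = phi_ms - Qox/Cox + 2*phi_f + Qd/Cox
Step 2: Vt = 0.3 - 0.1305 + 2*0.34 + 0.1132
Step 3: Vt = 0.3 - 0.1305 + 0.68 + 0.1132
Step 4: Vt = 0.9627 V

0.9627


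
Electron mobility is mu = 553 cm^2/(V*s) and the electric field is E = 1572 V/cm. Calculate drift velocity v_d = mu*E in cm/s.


Step 1: v_d = mu * E
Step 2: v_d = 553 * 1572 = 869316
Step 3: v_d = 8.69e+05 cm/s

8.69e+05


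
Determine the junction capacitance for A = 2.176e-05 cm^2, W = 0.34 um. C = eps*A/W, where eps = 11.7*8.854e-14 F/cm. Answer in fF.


Step 1: eps_Si = 11.7 * 8.854e-14 = 1.035918e-12 F/cm
Step 2: W in cm = 0.34 * 1e-4 = 3.40e-05 cm
Step 3: C = 1.035918e-12 * 2.176e-05 / 3.40e-05 = 6.629875e-13 F
Step 4: C = 662.99 fF

662.99


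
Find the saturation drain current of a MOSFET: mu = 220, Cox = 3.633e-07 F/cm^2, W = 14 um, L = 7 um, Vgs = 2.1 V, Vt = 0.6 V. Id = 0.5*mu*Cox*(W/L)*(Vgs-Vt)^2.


Step 1: Overdrive voltage Vov = Vgs - Vt = 2.1 - 0.6 = 1.5 V
Step 2: W/L = 14/7 = 2
Step 3: Id = 0.5 * 220 * 3.633e-07 * 2 * 1.5^2
Step 4: Id = 1.80e-04 A

1.80e-04


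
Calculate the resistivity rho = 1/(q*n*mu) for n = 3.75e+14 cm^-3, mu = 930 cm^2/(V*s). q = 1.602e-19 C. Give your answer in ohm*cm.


Step 1: sigma = q * n * mu = 1.602e-19 * 3.75e+14 * 930 = 5.58698e-02 S/cm
Step 2: rho = 1 / sigma = 1 / 5.58698e-02 = 17.9 ohm*cm

17.9


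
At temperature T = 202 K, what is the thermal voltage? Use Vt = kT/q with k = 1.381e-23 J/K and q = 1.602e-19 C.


Step 1: kT = 1.381e-23 * 202 = 2.78962e-21 J
Step 2: Vt = kT/q = 2.78962e-21 / 1.602e-19
Step 3: Vt = 0.01741 V

0.01741


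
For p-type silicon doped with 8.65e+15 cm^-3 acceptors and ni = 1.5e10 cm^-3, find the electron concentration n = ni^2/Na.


Step 1: Majority hole concentration p ≈ Na = 8.65e+15 cm^-3
Step 2: n = ni^2 / Na = (1.5e10)^2 / 8.65e+15
Step 3: n = 2.60e+04 cm^-3

2.60e+04


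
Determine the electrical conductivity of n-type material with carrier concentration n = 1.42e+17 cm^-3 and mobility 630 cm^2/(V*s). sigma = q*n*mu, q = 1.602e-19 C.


Step 1: sigma = q * n * mu
Step 2: sigma = 1.602e-19 * 1.42e+17 * 630
Step 3: sigma = 1.433e+01 S/cm

1.433e+01


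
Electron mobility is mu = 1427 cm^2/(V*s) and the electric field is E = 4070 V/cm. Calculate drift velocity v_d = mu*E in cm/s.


Step 1: v_d = mu * E
Step 2: v_d = 1427 * 4070 = 5807890
Step 3: v_d = 5.81e+06 cm/s

5.81e+06


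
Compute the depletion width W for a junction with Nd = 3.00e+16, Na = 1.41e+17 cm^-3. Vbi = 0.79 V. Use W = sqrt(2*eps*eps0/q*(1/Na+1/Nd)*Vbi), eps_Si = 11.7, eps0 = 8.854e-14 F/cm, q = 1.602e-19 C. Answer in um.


Step 1: 1/Na + 1/Nd = 1/1.41e+17 + 1/3.00e+16 = 4.04255e-17
Step 2: 2*eps*eps0/q = 2*11.7*8.854e-14/1.602e-19 = 1.293281e+07
Step 3: W^2 = 1.293281e+07 * 4.04255e-17 * 0.79 = 4.13024e-10
Step 4: W = sqrt(4.13024e-10) = 2.032e-05 cm = 0.2032 um

0.2032


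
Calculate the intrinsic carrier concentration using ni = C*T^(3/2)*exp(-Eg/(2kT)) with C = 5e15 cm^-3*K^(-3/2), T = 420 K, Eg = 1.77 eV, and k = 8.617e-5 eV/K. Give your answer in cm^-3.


Step 1: Compute kT = 8.617e-5 * 420 = 0.0361914 eV
Step 2: Exponent = -Eg/(2kT) = -1.77/(2*0.0361914) = -24.45332
Step 3: T^(3/2) = 420^1.5 = 8607.44
Step 4: ni = 5e15 * 8607.44 * exp(-24.45332) = 1.03e+09 cm^-3

1.03e+09


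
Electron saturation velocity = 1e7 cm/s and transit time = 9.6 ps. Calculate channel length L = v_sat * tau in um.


Step 1: tau in seconds = 9.6 ps * 1e-12 = 9.6000e-12 s
Step 2: L = v_sat * tau = 1e7 * 9.6000e-12 = 9.6000e-05 cm
Step 3: L in um = 9.6000e-05 * 1e4 = 0.96 um

0.96


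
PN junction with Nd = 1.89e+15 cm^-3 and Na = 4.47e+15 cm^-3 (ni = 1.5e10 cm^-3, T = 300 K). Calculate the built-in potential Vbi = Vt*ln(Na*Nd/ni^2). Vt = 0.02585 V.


Step 1: Compute Na*Nd/ni^2 = 4.47e+15 * 1.89e+15 / (1.5e10)^2 = 3.7548e+10
Step 2: ln(3.7548e+10) = 24.3489
Step 3: Vbi = 0.02585 * 24.3489 = 0.629 V

0.629


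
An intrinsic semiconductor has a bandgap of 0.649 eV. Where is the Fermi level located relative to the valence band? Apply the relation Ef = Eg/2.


Step 1: For an intrinsic semiconductor, the Fermi level sits at midgap.
Step 2: Ef = Eg / 2 = 0.649 / 2 = 0.3245 eV

0.3245


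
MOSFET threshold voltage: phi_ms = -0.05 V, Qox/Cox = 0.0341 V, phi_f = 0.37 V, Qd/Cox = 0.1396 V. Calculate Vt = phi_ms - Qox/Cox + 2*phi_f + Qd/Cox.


Step 1: Vt = phi_ms - Qox/Cox + 2*phi_f + Qd/Cox
Step 2: Vt = -0.05 - 0.0341 + 2*0.37 + 0.1396
Step 3: Vt = -0.05 - 0.0341 + 0.74 + 0.1396
Step 4: Vt = 0.7955 V

0.7955


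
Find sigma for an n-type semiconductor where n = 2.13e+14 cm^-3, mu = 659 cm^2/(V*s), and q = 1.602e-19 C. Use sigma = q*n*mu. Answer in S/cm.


Step 1: sigma = q * n * mu
Step 2: sigma = 1.602e-19 * 2.13e+14 * 659
Step 3: sigma = 2.249e-02 S/cm

2.249e-02


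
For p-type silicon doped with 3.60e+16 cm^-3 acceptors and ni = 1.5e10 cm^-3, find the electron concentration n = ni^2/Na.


Step 1: Majority hole concentration p ≈ Na = 3.60e+16 cm^-3
Step 2: n = ni^2 / Na = (1.5e10)^2 / 3.60e+16
Step 3: n = 6.25e+03 cm^-3

6.25e+03


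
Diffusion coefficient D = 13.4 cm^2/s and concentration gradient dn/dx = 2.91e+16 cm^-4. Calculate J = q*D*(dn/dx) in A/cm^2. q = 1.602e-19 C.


Step 1: J = q * D * (dn/dx)
Step 2: J = 1.602e-19 * 13.4 * 2.91e+16
Step 3: J = 6.25e-02 A/cm^2

6.25e-02


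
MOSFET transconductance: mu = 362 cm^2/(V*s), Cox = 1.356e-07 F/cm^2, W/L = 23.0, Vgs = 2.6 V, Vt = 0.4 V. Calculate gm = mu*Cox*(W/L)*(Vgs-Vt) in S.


Step 1: Vov = Vgs - Vt = 2.6 - 0.4 = 2.2 V
Step 2: gm = mu * Cox * (W/L) * Vov
Step 3: gm = 362 * 1.356e-07 * 23.0 * 2.2 = 2.48e-03 S

2.48e-03


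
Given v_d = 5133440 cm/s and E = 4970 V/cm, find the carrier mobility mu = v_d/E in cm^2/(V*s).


Step 1: mu = v_d / E
Step 2: mu = 5133440 / 4970
Step 3: mu = 1032.89 cm^2/(V*s)

1032.89


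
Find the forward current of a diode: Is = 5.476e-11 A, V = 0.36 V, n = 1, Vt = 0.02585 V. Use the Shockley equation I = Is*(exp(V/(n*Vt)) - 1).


Step 1: V/(n*Vt) = 0.36/(1*0.02585) = 13.9265
Step 2: exp(13.9265) = 1.1174e+06
Step 3: I = 5.476e-11 * (1.1174e+06 - 1) = 6.12e-05 A

6.12e-05


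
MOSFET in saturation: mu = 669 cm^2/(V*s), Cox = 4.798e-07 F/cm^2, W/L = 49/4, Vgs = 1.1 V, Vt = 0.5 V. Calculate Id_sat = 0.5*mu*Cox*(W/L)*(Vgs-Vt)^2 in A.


Step 1: Overdrive voltage Vov = Vgs - Vt = 1.1 - 0.5 = 0.6 V
Step 2: W/L = 49/4 = 12.25
Step 3: Id = 0.5 * 669 * 4.798e-07 * 12.25 * 0.6^2
Step 4: Id = 7.08e-04 A

7.08e-04


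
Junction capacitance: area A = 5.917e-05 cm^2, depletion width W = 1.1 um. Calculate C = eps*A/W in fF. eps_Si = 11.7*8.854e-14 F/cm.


Step 1: eps_Si = 11.7 * 8.854e-14 = 1.035918e-12 F/cm
Step 2: W in cm = 1.1 * 1e-4 = 1.10e-04 cm
Step 3: C = 1.035918e-12 * 5.917e-05 / 1.10e-04 = 5.572297e-13 F
Step 4: C = 557.23 fF

557.23


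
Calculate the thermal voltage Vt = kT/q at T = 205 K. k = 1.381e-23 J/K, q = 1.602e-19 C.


Step 1: kT = 1.381e-23 * 205 = 2.83105e-21 J
Step 2: Vt = kT/q = 2.83105e-21 / 1.602e-19
Step 3: Vt = 0.01767 V

0.01767


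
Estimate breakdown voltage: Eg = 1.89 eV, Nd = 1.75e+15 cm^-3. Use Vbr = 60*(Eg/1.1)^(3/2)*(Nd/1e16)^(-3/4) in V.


Step 1: Eg/1.1 = 1.89/1.1 = 1.718182
Step 2: (Eg/1.1)^1.5 = 1.718182^1.5 = 2.252183
Step 3: (Nd/1e16)^(-0.75) = (0.175)^(-0.75) = 3.695911
Step 4: Vbr = 60 * 2.252183 * 3.695911 = 499.4 V

499.4


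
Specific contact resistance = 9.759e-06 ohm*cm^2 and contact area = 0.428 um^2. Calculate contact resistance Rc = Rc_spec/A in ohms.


Step 1: Convert area to cm^2: 0.428 um^2 = 4.2800e-09 cm^2
Step 2: Rc = Rc_spec / A = 9.759e-06 / 4.2800e-09
Step 3: Rc = 2.28e+03 ohms

2.28e+03


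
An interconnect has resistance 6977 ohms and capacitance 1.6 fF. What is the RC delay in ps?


Step 1: tau = R * C
Step 2: tau = 6977 * 1.6 fF = 6977 * 1.6e-15 F
Step 3: tau = 1.11632e-11 s = 11.1632 ps

11.1632


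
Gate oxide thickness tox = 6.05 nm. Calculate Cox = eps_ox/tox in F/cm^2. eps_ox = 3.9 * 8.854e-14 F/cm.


Step 1: eps_ox = 3.9 * 8.854e-14 = 3.45306e-13 F/cm
Step 2: tox in cm = 6.05 nm * 1e-7 = 6.0500e-07 cm
Step 3: Cox = 3.45306e-13 / 6.0500e-07 = 5.71e-07 F/cm^2

5.71e-07


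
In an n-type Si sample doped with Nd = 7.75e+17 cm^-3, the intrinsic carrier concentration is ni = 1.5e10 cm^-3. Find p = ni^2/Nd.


Step 1: Since Nd >> ni, n ≈ Nd = 7.75e+17 cm^-3
Step 2: p = ni^2 / n = (1.5e10)^2 / 7.75e+17
Step 3: p = 2.25e20 / 7.75e+17 = 2.90e+02 cm^-3

2.90e+02


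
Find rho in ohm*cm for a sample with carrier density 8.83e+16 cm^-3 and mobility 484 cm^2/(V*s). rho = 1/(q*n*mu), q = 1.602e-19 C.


Step 1: sigma = q * n * mu = 1.602e-19 * 8.83e+16 * 484 = 6.84650e+00 S/cm
Step 2: rho = 1 / sigma = 1 / 6.84650e+00 = 0.1461 ohm*cm

0.1461


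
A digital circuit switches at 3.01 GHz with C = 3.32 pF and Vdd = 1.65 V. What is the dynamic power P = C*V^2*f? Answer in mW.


Step 1: V^2 = 1.65^2 = 2.7225 V^2
Step 2: P = C*V^2*f = 3.32e-12 F * 2.7225 * 3.01e9 Hz
Step 3: P = 2.7206487e-02 W
Step 4: P = 27.206 mW

27.206


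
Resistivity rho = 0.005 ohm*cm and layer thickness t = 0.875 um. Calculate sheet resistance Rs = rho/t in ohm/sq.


Step 1: Convert thickness to cm: t = 0.875 um = 8.7500e-05 cm
Step 2: Rs = rho / t = 0.005 / 8.7500e-05
Step 3: Rs = 57.1 ohm/sq

57.1


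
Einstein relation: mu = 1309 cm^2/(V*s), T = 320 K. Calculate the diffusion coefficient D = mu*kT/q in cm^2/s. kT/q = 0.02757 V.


Step 1: D = mu * (kT/q)
Step 2: D = 1309 * 0.02757
Step 3: D = 36.09 cm^2/s

36.09


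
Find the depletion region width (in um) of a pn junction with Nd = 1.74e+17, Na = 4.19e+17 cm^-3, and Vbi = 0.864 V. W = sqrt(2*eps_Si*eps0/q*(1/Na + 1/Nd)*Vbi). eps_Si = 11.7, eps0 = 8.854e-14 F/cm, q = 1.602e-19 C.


Step 1: 1/Na + 1/Nd = 1/4.19e+17 + 1/1.74e+17 = 8.13376e-18
Step 2: 2*eps*eps0/q = 2*11.7*8.854e-14/1.602e-19 = 1.293281e+07
Step 3: W^2 = 1.293281e+07 * 8.13376e-18 * 0.864 = 9.08862e-11
Step 4: W = sqrt(9.08862e-11) = 9.533e-06 cm = 0.09533 um

0.09533


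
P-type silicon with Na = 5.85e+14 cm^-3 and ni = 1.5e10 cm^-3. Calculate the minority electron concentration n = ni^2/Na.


Step 1: Majority hole concentration p ≈ Na = 5.85e+14 cm^-3
Step 2: n = ni^2 / Na = (1.5e10)^2 / 5.85e+14
Step 3: n = 3.85e+05 cm^-3

3.85e+05


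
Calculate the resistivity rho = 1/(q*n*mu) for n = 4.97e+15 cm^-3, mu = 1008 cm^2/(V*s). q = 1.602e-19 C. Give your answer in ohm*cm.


Step 1: sigma = q * n * mu = 1.602e-19 * 4.97e+15 * 1008 = 8.02564e-01 S/cm
Step 2: rho = 1 / sigma = 1 / 8.02564e-01 = 1.246 ohm*cm

1.246


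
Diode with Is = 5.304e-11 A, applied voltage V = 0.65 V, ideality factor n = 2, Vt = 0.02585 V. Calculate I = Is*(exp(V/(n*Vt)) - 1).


Step 1: V/(n*Vt) = 0.65/(2*0.02585) = 12.5725
Step 2: exp(12.5725) = 2.8851e+05
Step 3: I = 5.304e-11 * (2.8851e+05 - 1) = 1.53e-05 A

1.53e-05


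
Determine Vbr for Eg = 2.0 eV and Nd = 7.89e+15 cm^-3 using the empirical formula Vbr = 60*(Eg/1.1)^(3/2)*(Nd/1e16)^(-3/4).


Step 1: Eg/1.1 = 2.0/1.1 = 1.818182
Step 2: (Eg/1.1)^1.5 = 1.818182^1.5 = 2.451636
Step 3: (Nd/1e16)^(-0.75) = (0.789)^(-0.75) = 1.194517
Step 4: Vbr = 60 * 2.451636 * 1.194517 = 175.7 V

175.7


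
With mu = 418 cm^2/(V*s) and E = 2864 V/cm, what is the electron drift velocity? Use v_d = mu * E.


Step 1: v_d = mu * E
Step 2: v_d = 418 * 2864 = 1197152
Step 3: v_d = 1.20e+06 cm/s

1.20e+06


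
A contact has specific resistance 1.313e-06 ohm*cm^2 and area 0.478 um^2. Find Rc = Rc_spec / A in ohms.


Step 1: Convert area to cm^2: 0.478 um^2 = 4.7800e-09 cm^2
Step 2: Rc = Rc_spec / A = 1.313e-06 / 4.7800e-09
Step 3: Rc = 2.75e+02 ohms

2.75e+02


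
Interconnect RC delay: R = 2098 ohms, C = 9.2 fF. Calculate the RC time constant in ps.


Step 1: tau = R * C
Step 2: tau = 2098 * 9.2 fF = 2098 * 9.2e-15 F
Step 3: tau = 1.93016e-11 s = 19.3016 ps

19.3016


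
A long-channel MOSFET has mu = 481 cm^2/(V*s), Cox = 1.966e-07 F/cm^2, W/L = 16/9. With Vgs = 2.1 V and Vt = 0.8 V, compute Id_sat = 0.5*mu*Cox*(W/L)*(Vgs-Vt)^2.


Step 1: Overdrive voltage Vov = Vgs - Vt = 2.1 - 0.8 = 1.3 V
Step 2: W/L = 16/9 = 1.77778
Step 3: Id = 0.5 * 481 * 1.966e-07 * 1.77778 * 1.3^2
Step 4: Id = 1.42e-04 A

1.42e-04


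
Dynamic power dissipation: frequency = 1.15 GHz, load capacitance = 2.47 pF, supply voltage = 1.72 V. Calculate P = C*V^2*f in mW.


Step 1: V^2 = 1.72^2 = 2.9584 V^2
Step 2: P = C*V^2*f = 2.47e-12 F * 2.9584 * 1.15e9 Hz
Step 3: P = 8.4033352e-03 W
Step 4: P = 8.403 mW

8.403


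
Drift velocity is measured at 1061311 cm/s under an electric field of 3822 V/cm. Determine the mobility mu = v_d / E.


Step 1: mu = v_d / E
Step 2: mu = 1061311 / 3822
Step 3: mu = 277.68 cm^2/(V*s)

277.68


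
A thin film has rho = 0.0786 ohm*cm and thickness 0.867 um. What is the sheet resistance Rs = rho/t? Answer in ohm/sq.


Step 1: Convert thickness to cm: t = 0.867 um = 8.6700e-05 cm
Step 2: Rs = rho / t = 0.0786 / 8.6700e-05
Step 3: Rs = 906.6 ohm/sq

906.6


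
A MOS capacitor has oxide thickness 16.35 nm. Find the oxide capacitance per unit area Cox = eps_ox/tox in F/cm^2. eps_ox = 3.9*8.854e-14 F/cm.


Step 1: eps_ox = 3.9 * 8.854e-14 = 3.45306e-13 F/cm
Step 2: tox in cm = 16.35 nm * 1e-7 = 1.6350e-06 cm
Step 3: Cox = 3.45306e-13 / 1.6350e-06 = 2.11e-07 F/cm^2

2.11e-07


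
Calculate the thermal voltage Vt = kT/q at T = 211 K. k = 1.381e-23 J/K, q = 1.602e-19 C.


Step 1: kT = 1.381e-23 * 211 = 2.91391e-21 J
Step 2: Vt = kT/q = 2.91391e-21 / 1.602e-19
Step 3: Vt = 0.01819 V

0.01819


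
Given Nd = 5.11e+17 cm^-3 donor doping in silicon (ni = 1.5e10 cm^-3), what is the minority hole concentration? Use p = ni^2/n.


Step 1: Since Nd >> ni, n ≈ Nd = 5.11e+17 cm^-3
Step 2: p = ni^2 / n = (1.5e10)^2 / 5.11e+17
Step 3: p = 2.25e20 / 5.11e+17 = 4.40e+02 cm^-3

4.40e+02


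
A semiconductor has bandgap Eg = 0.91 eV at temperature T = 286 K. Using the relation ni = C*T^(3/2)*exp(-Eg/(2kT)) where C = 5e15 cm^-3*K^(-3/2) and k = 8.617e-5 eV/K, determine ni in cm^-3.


Step 1: Compute kT = 8.617e-5 * 286 = 0.02464462 eV
Step 2: Exponent = -Eg/(2kT) = -0.91/(2*0.02464462) = -18.46245
Step 3: T^(3/2) = 286^1.5 = 4836.70
Step 4: ni = 5e15 * 4836.70 * exp(-18.46245) = 2.32e+11 cm^-3

2.32e+11


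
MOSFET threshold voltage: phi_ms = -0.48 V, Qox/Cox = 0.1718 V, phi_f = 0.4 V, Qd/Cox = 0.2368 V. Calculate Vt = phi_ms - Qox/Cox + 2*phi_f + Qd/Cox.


Step 1: Vt = phi_ms - Qox/Cox + 2*phi_f + Qd/Cox
Step 2: Vt = -0.48 - 0.1718 + 2*0.4 + 0.2368
Step 3: Vt = -0.48 - 0.1718 + 0.8 + 0.2368
Step 4: Vt = 0.385 V

0.385


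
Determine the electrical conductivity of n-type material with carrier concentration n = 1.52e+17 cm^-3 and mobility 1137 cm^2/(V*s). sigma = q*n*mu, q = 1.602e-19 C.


Step 1: sigma = q * n * mu
Step 2: sigma = 1.602e-19 * 1.52e+17 * 1137
Step 3: sigma = 2.769e+01 S/cm

2.769e+01


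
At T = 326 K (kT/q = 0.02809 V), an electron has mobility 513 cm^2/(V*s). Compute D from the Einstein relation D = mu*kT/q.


Step 1: D = mu * (kT/q)
Step 2: D = 513 * 0.02809
Step 3: D = 14.41 cm^2/s

14.41


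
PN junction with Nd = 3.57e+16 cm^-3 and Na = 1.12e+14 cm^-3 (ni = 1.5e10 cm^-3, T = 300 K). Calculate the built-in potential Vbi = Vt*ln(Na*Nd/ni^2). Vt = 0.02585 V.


Step 1: Compute Na*Nd/ni^2 = 1.12e+14 * 3.57e+16 / (1.5e10)^2 = 1.7771e+10
Step 2: ln(1.7771e+10) = 23.6008
Step 3: Vbi = 0.02585 * 23.6008 = 0.61 V

0.61


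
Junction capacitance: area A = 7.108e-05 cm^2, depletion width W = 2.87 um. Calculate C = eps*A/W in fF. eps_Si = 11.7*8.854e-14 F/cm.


Step 1: eps_Si = 11.7 * 8.854e-14 = 1.035918e-12 F/cm
Step 2: W in cm = 2.87 * 1e-4 = 2.87e-04 cm
Step 3: C = 1.035918e-12 * 7.108e-05 / 2.87e-04 = 2.565612e-13 F
Step 4: C = 256.56 fF

256.56
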